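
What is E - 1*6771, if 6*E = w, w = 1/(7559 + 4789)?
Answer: -501649847/74088 ≈ -6771.0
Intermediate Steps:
w = 1/12348 ≈ 8.0985e-5
E = 1/74088 (E = (1/6)*(1/12348) = 1/74088 ≈ 1.3497e-5)
E - 1*6771 = 1/74088 - 1*6771 = 1/74088 - 6771 = -501649847/74088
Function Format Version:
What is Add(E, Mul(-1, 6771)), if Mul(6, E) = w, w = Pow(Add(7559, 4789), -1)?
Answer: Rational(-501649847, 74088) ≈ -6771.0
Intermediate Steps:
w = Rational(1, 12348) (w = Pow(12348, -1) = Rational(1, 12348) ≈ 8.0985e-5)
E = Rational(1, 74088) (E = Mul(Rational(1, 6), Rational(1, 12348)) = Rational(1, 74088) ≈ 1.3497e-5)
Add(E, Mul(-1, 6771)) = Add(Rational(1, 74088), Mul(-1, 6771)) = Add(Rational(1, 74088), -6771) = Rational(-501649847, 74088)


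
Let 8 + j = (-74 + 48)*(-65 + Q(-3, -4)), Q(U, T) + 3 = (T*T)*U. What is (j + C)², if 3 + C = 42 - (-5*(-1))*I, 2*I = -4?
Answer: 9345249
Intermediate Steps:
I = -2 (I = (½)*(-4) = -2)
C = 49 (C = -3 + (42 - (-5*(-1))*(-2)) = -3 + (42 - 5*(-2)) = -3 + (42 - 1*(-10)) = -3 + (42 + 10) = -3 + 52 = 49)
Q(U, T) = -3 + U*T² (Q(U, T) = -3 + (T*T)*U = -3 + T²*U = -3 + U*T²)
j = 3008 (j = -8 + (-74 + 48)*(-65 + (-3 - 3*(-4)²)) = -8 - 26*(-65 + (-3 - 3*16)) = -8 - 26*(-65 + (-3 - 48)) = -8 - 26*(-65 - 51) = -8 - 26*(-116) = -8 + 3016 = 3008)
(j + C)² = (3008 + 49)² = 3057² = 9345249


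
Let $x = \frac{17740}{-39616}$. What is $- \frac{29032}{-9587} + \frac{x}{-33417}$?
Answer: $\frac{9608530373321}{3172932387216} \approx 3.0283$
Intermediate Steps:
$x = - \frac{4435}{9904}$ ($x = 17740 \left(- \frac{1}{39616}\right) = - \frac{4435}{9904} \approx -0.4478$)
$- \frac{29032}{-9587} + \frac{x}{-33417} = - \frac{29032}{-9587} - \frac{4435}{9904 \left(-33417\right)} = \left(-29032\right) \left(- \frac{1}{9587}\right) - - \frac{4435}{330961968} = \frac{29032}{9587} + \frac{4435}{330961968} = \frac{9608530373321}{3172932387216}$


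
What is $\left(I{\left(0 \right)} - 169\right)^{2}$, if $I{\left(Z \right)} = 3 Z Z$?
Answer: $28561$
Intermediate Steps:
$I{\left(Z \right)} = 3 Z^{2}$
$\left(I{\left(0 \right)} - 169\right)^{2} = \left(3 \cdot 0^{2} - 169\right)^{2} = \left(3 \cdot 0 - 169\right)^{2} = \left(0 - 169\right)^{2} = \left(-169\right)^{2} = 28561$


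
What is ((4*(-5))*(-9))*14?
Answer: 2520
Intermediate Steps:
((4*(-5))*(-9))*14 = -20*(-9)*14 = 180*14 = 2520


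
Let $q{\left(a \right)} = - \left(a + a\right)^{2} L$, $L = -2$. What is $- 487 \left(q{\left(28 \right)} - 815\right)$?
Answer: $-2657559$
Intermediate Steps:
$q{\left(a \right)} = 8 a^{2}$ ($q{\left(a \right)} = - \left(a + a\right)^{2} \left(-2\right) = - \left(2 a\right)^{2} \left(-2\right) = - 4 a^{2} \left(-2\right) = 8 a^{2}$)
$- 487 \left(q{\left(28 \right)} - 815\right) = - 487 \left(8 \cdot 28^{2} - 815\right) = - 487 \left(8 \cdot 784 - 815\right) = - 487 \left(6272 - 815\right) = \left(-487\right) 5457 = -2657559$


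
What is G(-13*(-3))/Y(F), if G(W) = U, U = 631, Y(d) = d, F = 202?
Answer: 631/202 ≈ 3.1238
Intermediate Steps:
G(W) = 631
G(-13*(-3))/Y(F) = 631/202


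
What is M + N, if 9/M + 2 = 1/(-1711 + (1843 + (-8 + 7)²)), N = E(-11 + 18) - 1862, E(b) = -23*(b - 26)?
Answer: -378822/265 ≈ -1429.5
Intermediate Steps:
E(b) = 598 - 23*b (E(b) = -23*(-26 + b) = 598 - 23*b)
N = -1425 (N = (598 - 23*(-11 + 18)) - 1862 = (598 - 23*7) - 1862 = (598 - 161) - 1862 = 437 - 1862 = -1425)
M = -1197/265 (M = 9/(-2 + 1/(-1711 + (1843 + (-8 + 7)²))) = 9/(-2 + 1/(-1711 + (1843 + (-1)²))) = 9/(-2 + 1/(-1711 + (1843 + 1))) = 9/(-2 + 1/(-1711 + 1844)) = 9/(-2 + 1/133) = 9/(-265/133) = 9*(-133/265) = -1197/265 ≈ -4.5170)
M + N = -1197/265 - 1425 = -378822/265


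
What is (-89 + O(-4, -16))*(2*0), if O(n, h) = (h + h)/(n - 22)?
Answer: 0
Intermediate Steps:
O(n, h) = 2*h/(-22 + n) (O(n, h) = (2*h)/(-22 + n) = 2*h/(-22 + n))
(-89 + O(-4, -16))*(2*0) = (-89 + 2*(-16)/(-22 - 4))*(2*0) = (-89 + 2*(-16)/(-26))*0 = (-89 + 2*(-16)*(-1/26))*0 = (-89 + 16/13)*0 = -1141/13*0 = 0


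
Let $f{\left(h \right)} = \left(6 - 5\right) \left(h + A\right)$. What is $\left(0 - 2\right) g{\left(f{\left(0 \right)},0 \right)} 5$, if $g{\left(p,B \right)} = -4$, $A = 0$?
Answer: $40$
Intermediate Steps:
$f{\left(h \right)} = h$ ($f{\left(h \right)} = \left(6 - 5\right) \left(h + 0\right) = 1 h = h$)
$\left(0 - 2\right) g{\left(f{\left(0 \right)},0 \right)} 5 = \left(0 - 2\right) \left(-4\right) 5 = \left(-2\right) \left(-4\right) 5 = 8 \cdot 5 = 40$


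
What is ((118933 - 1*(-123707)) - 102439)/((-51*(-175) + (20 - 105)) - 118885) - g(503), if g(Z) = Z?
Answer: -55492836/110045 ≈ -504.27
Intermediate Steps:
((118933 - 1*(-123707)) - 102439)/((-51*(-175) + (20 - 105)) - 118885) - g(503) = ((118933 - 1*(-123707)) - 102439)/((-51*(-175) + (20 - 105)) - 118885) - 1*503 = ((118933 + 123707) - 102439)/((8925 - 85) - 118885) - 503 = (242640 - 102439)/(8840 - 118885) - 503 = 140201/(-110045) - 503 = 140201*(-1/110045) - 503 = -140201/110045 - 503 = -55492836/110045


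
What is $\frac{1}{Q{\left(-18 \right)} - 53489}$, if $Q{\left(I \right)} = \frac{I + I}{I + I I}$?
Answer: $- \frac{17}{909315} \approx -1.8695 \cdot 10^{-5}$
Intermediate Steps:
$Q{\left(I \right)} = \frac{2 I}{I + I^{2}}$
$\frac{1}{Q{\left(-18 \right)} - 53489} = \frac{1}{\frac{2}{1 - 18} - 53489} = \frac{1}{\frac{2}{-17} - 53489} = \frac{1}{2 \left(- \frac{1}{17}\right) - 53489} = \frac{1}{- \frac{2}{17} - 53489} = \frac{1}{- \frac{909315}{17}} = - \frac{17}{909315}$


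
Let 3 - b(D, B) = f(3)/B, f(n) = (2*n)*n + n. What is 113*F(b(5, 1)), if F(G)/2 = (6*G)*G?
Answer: 439344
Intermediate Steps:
f(n) = n + 2*n² (f(n) = 2*n² + n = n + 2*n²)
b(D, B) = 3 - 21/B (b(D, B) = 3 - 3*(1 + 2*3)/B = 3 - 3*(1 + 6)/B = 3 - 3*7/B = 3 - 21/B)
F(G) = 12*G² (F(G) = 2*((6*G)*G) = 2*(6*G²) = 12*G²)
113*F(b(5, 1)) = 113*(12*(3 - 21/1)²) = 113*(12*(3 - 21*1)²) = 113*(12*(3 - 21)²) = 113*(12*(-18)²) = 113*(12*324) = 113*3888 = 439344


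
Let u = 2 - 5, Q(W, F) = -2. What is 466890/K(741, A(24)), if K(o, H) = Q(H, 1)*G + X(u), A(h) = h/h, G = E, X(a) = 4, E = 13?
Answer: -233445/11 ≈ -21222.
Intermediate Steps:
u = -3
G = 13
A(h) = 1
K(o, H) = -22 (K(o, H) = -2*13 + 4 = -26 + 4 = -22)
466890/K(741, A(24)) = 466890/(-22) = 466890*(-1/22) = -233445/11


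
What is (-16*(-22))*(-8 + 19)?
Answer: 3872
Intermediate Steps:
(-16*(-22))*(-8 + 19) = 352*11 = 3872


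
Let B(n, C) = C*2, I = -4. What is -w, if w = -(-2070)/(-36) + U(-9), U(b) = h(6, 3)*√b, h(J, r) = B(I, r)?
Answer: 115/2 - 18*I ≈ 57.5 - 18.0*I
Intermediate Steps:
B(n, C) = 2*C
h(J, r) = 2*r
U(b) = 6*√b (U(b) = (2*3)*√b = 6*√b)
w = -115/2 + 18*I (w = -(-2070)/(-36) + 6*√(-9) = -(-2070)*(-1)/36 + 6*(3*I) = -69*⅚ + 18*I = -115/2 + 18*I ≈ -57.5 + 18.0*I)
-w = -(-115/2 + 18*I) = 115/2 - 18*I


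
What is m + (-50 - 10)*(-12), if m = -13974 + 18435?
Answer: 5181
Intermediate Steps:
m = 4461
m + (-50 - 10)*(-12) = 4461 + (-50 - 10)*(-12) = 4461 - 60*(-12) = 4461 + 720 = 5181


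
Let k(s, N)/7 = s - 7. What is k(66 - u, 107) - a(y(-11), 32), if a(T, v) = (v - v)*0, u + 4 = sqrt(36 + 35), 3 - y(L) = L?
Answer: 441 - 7*sqrt(71) ≈ 382.02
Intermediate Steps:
y(L) = 3 - L
u = -4 + sqrt(71) (u = -4 + sqrt(36 + 35) = -4 + sqrt(71) ≈ 4.4261)
k(s, N) = -49 + 7*s (k(s, N) = 7*(s - 7) = 7*(-7 + s) = -49 + 7*s)
a(T, v) = 0 (a(T, v) = 0*0 = 0)
k(66 - u, 107) - a(y(-11), 32) = (-49 + 7*(66 - (-4 + sqrt(71)))) - 1*0 = (-49 + 7*(66 + (4 - sqrt(71)))) + 0 = (-49 + 7*(70 - sqrt(71))) + 0 = (-49 + (490 - 7*sqrt(71))) + 0 = (441 - 7*sqrt(71)) + 0 = 441 - 7*sqrt(71)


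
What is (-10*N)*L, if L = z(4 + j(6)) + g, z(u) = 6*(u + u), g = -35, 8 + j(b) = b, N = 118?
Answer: 12980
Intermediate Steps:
j(b) = -8 + b
z(u) = 12*u (z(u) = 6*(2*u) = 12*u)
L = -11 (L = 12*(4 + (-8 + 6)) - 35 = 12*(4 - 2) - 35 = 12*2 - 35 = 24 - 35 = -11)
(-10*N)*L = -10*118*(-11) = -1180*(-11) = 12980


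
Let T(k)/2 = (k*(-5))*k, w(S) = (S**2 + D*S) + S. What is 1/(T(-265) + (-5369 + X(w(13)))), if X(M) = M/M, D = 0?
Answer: -1/707618 ≈ -1.4132e-6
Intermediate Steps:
w(S) = S + S**2 (w(S) = (S**2 + 0*S) + S = (S**2 + 0) + S = S**2 + S = S + S**2)
X(M) = 1
T(k) = -10*k**2 (T(k) = 2*((k*(-5))*k) = 2*((-5*k)*k) = 2*(-5*k**2) = -10*k**2)
1/(T(-265) + (-5369 + X(w(13)))) = 1/(-10*(-265)**2 + (-5369 + 1)) = 1/(-10*70225 - 5368) = 1/(-702250 - 5368) = 1/(-707618) = -1/707618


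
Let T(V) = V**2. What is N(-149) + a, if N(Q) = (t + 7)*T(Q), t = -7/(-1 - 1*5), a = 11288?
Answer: 1155577/6 ≈ 1.9260e+5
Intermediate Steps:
t = 7/6 (t = -7/(-1 - 5) = -7/(-6) = -7*(-1/6) = 7/6 ≈ 1.1667)
N(Q) = 49*Q**2/6 (N(Q) = (7/6 + 7)*Q**2 = 49*Q**2/6)
N(-149) + a = (49/6)*(-149)**2 + 11288 = (49/6)*22201 + 11288 = 1087849/6 + 11288 = 1155577/6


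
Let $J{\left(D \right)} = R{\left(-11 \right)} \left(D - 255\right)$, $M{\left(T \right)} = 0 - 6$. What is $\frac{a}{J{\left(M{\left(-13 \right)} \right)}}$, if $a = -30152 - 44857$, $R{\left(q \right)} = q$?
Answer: $- \frac{2273}{87} \approx -26.126$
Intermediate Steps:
$M{\left(T \right)} = -6$
$a = -75009$
$J{\left(D \right)} = 2805 - 11 D$ ($J{\left(D \right)} = - 11 \left(D - 255\right) = - 11 \left(-255 + D\right) = 2805 - 11 D$)
$\frac{a}{J{\left(M{\left(-13 \right)} \right)}} = - \frac{75009}{2805 - -66} = - \frac{75009}{2805 + 66} = - \frac{75009}{2871} = \left(-75009\right) \frac{1}{2871} = - \frac{2273}{87}$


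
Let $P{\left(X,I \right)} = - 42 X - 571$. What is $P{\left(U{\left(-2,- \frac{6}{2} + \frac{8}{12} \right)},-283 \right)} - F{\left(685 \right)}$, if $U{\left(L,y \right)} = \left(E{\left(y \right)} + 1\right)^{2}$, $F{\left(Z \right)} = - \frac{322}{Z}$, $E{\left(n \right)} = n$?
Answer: $- \frac{1325879}{2055} \approx -645.2$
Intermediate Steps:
$U{\left(L,y \right)} = \left(1 + y\right)^{2}$ ($U{\left(L,y \right)} = \left(y + 1\right)^{2} = \left(1 + y\right)^{2}$)
$P{\left(X,I \right)} = -571 - 42 X$
$P{\left(U{\left(-2,- \frac{6}{2} + \frac{8}{12} \right)},-283 \right)} - F{\left(685 \right)} = \left(-571 - 42 \left(1 + \left(- \frac{6}{2} + \frac{8}{12}\right)\right)^{2}\right) - - \frac{322}{685} = \left(-571 - 42 \left(1 + \left(\left(-6\right) \frac{1}{2} + 8 \cdot \frac{1}{12}\right)\right)^{2}\right) - \left(-322\right) \frac{1}{685} = \left(-571 - 42 \left(1 + \left(-3 + \frac{2}{3}\right)\right)^{2}\right) - - \frac{322}{685} = \left(-571 - 42 \left(1 - \frac{7}{3}\right)^{2}\right) + \frac{322}{685} = \left(-571 - 42 \left(- \frac{4}{3}\right)^{2}\right) + \frac{322}{685} = \left(-571 - \frac{224}{3}\right) + \frac{322}{685} = - \frac{1937}{3} + \frac{322}{685} = - \frac{1325879}{2055}$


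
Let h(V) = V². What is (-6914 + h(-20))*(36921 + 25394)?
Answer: -405919910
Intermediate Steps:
(-6914 + h(-20))*(36921 + 25394) = (-6914 + (-20)²)*(36921 + 25394) = (-6914 + 400)*62315 = -6514*62315 = -405919910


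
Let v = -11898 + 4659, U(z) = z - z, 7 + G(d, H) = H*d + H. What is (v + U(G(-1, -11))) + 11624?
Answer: 4385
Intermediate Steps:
G(d, H) = -7 + H + H*d (G(d, H) = -7 + (H*d + H) = -7 + (H + H*d) = -7 + H + H*d)
U(z) = 0
v = -7239
(v + U(G(-1, -11))) + 11624 = (-7239 + 0) + 11624 = -7239 + 11624 = 4385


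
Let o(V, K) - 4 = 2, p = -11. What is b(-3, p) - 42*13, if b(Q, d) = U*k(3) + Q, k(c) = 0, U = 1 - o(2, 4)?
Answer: -549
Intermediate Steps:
o(V, K) = 6 (o(V, K) = 4 + 2 = 6)
U = -5 (U = 1 - 1*6 = 1 - 6 = -5)
b(Q, d) = Q (b(Q, d) = -5*0 + Q = 0 + Q = Q)
b(-3, p) - 42*13 = -3 - 42*13 = -3 - 546 = -549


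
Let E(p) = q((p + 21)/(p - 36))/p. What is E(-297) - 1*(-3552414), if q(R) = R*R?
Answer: 12999479981054/3659337 ≈ 3.5524e+6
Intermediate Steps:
q(R) = R**2
E(p) = (21 + p)**2/(p*(-36 + p)**2) (E(p) = ((p + 21)/(p - 36))**2/p = ((21 + p)/(-36 + p))**2/p = ((21 + p)**2/(-36 + p)**2)/p = (21 + p)**2/(p*(-36 + p)**2))
E(-297) - 1*(-3552414) = (21 - 297)**2/((-297)*(-36 - 297)**2) - 1*(-3552414) = -1/297*(-276)**2/(-333)**2 + 3552414 = -1/297*1/110889*76176 + 3552414 = -8464/3659337 + 3552414 = 12999479981054/3659337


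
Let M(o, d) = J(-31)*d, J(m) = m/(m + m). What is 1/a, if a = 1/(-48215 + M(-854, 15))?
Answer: -96415/2 ≈ -48208.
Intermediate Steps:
J(m) = ½ (J(m) = m/((2*m)) = m*(1/(2*m)) = ½)
M(o, d) = d/2
a = -2/96415 (a = 1/(-48215 + (½)*15) = 1/(-48215 + 15/2) = 1/(-96415/2) = -2/96415 ≈ -2.0744e-5)
1/a = 1/(-2/96415) = -96415/2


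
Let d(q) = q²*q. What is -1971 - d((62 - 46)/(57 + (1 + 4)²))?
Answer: -135843803/68921 ≈ -1971.0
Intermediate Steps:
d(q) = q³
-1971 - d((62 - 46)/(57 + (1 + 4)²)) = -1971 - ((62 - 46)/(57 + (1 + 4)²))³ = -1971 - (16/(57 + 5²))³ = -1971 - (16/(57 + 25))³ = -1971 - (16/82)³ = -1971 - (16*(1/82))³ = -1971 - (8/41)³ = -1971 - 1*512/68921 = -1971 - 512/68921 = -135843803/68921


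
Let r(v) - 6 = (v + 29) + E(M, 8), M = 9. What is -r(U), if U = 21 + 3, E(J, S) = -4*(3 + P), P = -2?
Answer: -55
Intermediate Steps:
E(J, S) = -4 (E(J, S) = -4*(3 - 2) = -4*1 = -4)
U = 24
r(v) = 31 + v (r(v) = 6 + ((v + 29) - 4) = 6 + ((29 + v) - 4) = 6 + (25 + v) = 31 + v)
-r(U) = -(31 + 24) = -1*55 = -55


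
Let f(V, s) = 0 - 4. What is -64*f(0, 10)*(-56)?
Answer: -14336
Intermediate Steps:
f(V, s) = -4
-64*f(0, 10)*(-56) = -64*(-4)*(-56) = 256*(-56) = -14336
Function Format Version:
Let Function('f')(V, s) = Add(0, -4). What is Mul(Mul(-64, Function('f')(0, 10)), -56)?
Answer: -14336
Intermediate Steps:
Function('f')(V, s) = -4
Mul(Mul(-64, Function('f')(0, 10)), -56) = Mul(Mul(-64, -4), -56) = Mul(256, -56) = -14336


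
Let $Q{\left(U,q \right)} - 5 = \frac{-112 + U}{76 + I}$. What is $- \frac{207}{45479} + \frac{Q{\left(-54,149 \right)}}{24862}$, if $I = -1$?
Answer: $- \frac{376477439}{84802417350} \approx -0.0044395$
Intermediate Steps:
$Q{\left(U,q \right)} = \frac{263}{75} + \frac{U}{75}$ ($Q{\left(U,q \right)} = 5 + \frac{-112 + U}{76 - 1} = 5 + \frac{-112 + U}{75} = 5 + \left(-112 + U\right) \frac{1}{75} = 5 + \left(- \frac{112}{75} + \frac{U}{75}\right) = \frac{263}{75} + \frac{U}{75}$)
$- \frac{207}{45479} + \frac{Q{\left(-54,149 \right)}}{24862} = - \frac{207}{45479} + \frac{\frac{263}{75} + \frac{1}{75} \left(-54\right)}{24862} = \left(-207\right) \frac{1}{45479} + \left(\frac{263}{75} - \frac{18}{25}\right) \frac{1}{24862} = - \frac{207}{45479} + \frac{209}{75} \cdot \frac{1}{24862} = - \frac{207}{45479} + \frac{209}{1864650} = - \frac{376477439}{84802417350}$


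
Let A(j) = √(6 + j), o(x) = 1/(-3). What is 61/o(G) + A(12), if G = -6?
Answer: -183 + 3*√2 ≈ -178.76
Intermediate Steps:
o(x) = -⅓
61/o(G) + A(12) = 61/(-⅓) + √(6 + 12) = 61*(-3) + √18 = -183 + 3*√2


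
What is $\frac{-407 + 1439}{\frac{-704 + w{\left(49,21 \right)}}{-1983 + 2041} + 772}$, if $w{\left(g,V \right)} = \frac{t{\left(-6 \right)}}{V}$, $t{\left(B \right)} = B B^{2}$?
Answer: $\frac{26187}{19277} \approx 1.3585$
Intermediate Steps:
$t{\left(B \right)} = B^{3}$
$w{\left(g,V \right)} = - \frac{216}{V}$ ($w{\left(g,V \right)} = \frac{\left(-6\right)^{3}}{V} = - \frac{216}{V}$)
$\frac{-407 + 1439}{\frac{-704 + w{\left(49,21 \right)}}{-1983 + 2041} + 772} = \frac{-407 + 1439}{\frac{-704 - \frac{216}{21}}{-1983 + 2041} + 772} = \frac{1032}{\frac{-704 - \frac{72}{7}}{58} + 772} = \frac{1032}{\left(-704 - \frac{72}{7}\right) \frac{1}{58} + 772} = \frac{1032}{\left(- \frac{5000}{7}\right) \frac{1}{58} + 772} = \frac{1032}{- \frac{2500}{203} + 772} = \frac{1032}{\frac{154216}{203}} = 1032 \cdot \frac{203}{154216} = \frac{26187}{19277}$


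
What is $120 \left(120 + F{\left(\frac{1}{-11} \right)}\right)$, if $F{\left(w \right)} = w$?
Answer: $\frac{158280}{11} \approx 14389.0$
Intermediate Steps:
$120 \left(120 + F{\left(\frac{1}{-11} \right)}\right) = 120 \left(120 + \frac{1}{-11}\right) = 120 \left(120 - \frac{1}{11}\right) = 120 \cdot \frac{1319}{11} = \frac{158280}{11}$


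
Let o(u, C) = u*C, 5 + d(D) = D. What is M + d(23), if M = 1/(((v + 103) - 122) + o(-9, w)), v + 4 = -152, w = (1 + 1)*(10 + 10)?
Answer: 9629/535 ≈ 17.998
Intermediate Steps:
w = 40 (w = 2*20 = 40)
v = -156 (v = -4 - 152 = -156)
d(D) = -5 + D
o(u, C) = C*u
M = -1/535 (M = 1/(((-156 + 103) - 122) + 40*(-9)) = 1/((-53 - 122) - 360) = 1/(-175 - 360) = 1/(-535) = -1/535 ≈ -0.0018692)
M + d(23) = -1/535 + (-5 + 23) = -1/535 + 18 = 9629/535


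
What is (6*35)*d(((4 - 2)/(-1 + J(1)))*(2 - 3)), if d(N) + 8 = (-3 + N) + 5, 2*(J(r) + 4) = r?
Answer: -3500/3 ≈ -1166.7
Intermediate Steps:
J(r) = -4 + r/2
d(N) = -6 + N (d(N) = -8 + ((-3 + N) + 5) = -8 + (2 + N) = -6 + N)
(6*35)*d(((4 - 2)/(-1 + J(1)))*(2 - 3)) = (6*35)*(-6 + ((4 - 2)/(-1 + (-4 + (½)*1)))*(2 - 3)) = 210*(-6 + (2/(-1 + (-4 + ½)))*(-1)) = 210*(-6 + (2/(-1 - 7/2))*(-1)) = 210*(-6 + (2/(-9/2))*(-1)) = 210*(-6 + (2*(-2/9))*(-1)) = 210*(-6 - 4/9*(-1)) = 210*(-6 + 4/9) = 210*(-50/9) = -3500/3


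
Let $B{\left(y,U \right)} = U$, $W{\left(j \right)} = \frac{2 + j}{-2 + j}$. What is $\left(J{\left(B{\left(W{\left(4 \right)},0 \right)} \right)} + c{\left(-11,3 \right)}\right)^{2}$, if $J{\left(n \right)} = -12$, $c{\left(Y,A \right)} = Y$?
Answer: $529$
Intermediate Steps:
$W{\left(j \right)} = \frac{2 + j}{-2 + j}$
$\left(J{\left(B{\left(W{\left(4 \right)},0 \right)} \right)} + c{\left(-11,3 \right)}\right)^{2} = \left(-12 - 11\right)^{2} = \left(-23\right)^{2} = 529$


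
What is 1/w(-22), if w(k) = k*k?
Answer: 1/484 ≈ 0.0020661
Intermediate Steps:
w(k) = k²
1/w(-22) = 1/((-22)²) = 1/484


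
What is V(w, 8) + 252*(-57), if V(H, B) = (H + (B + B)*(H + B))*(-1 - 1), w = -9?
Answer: -14314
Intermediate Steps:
V(H, B) = -2*H - 4*B*(B + H) (V(H, B) = (H + (2*B)*(B + H))*(-2) = (H + 2*B*(B + H))*(-2) = -2*H - 4*B*(B + H))
V(w, 8) + 252*(-57) = (-4*8² - 2*(-9) - 4*8*(-9)) + 252*(-57) = (-4*64 + 18 + 288) - 14364 = (-256 + 18 + 288) - 14364 = 50 - 14364 = -14314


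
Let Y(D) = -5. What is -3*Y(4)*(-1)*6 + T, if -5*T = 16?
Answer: -466/5 ≈ -93.200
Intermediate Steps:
T = -16/5 (T = -1/5*16 = -16/5 ≈ -3.2000)
-3*Y(4)*(-1)*6 + T = -3*(-5*(-1))*6 - 16/5 = -15*6 - 16/5 = -3*30 - 16/5 = -90 - 16/5 = -466/5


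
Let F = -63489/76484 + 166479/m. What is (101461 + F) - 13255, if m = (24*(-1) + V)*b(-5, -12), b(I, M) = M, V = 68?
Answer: 295775423807/3365296 ≈ 87890.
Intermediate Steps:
m = -528 (m = (24*(-1) + 68)*(-12) = (-24 + 68)*(-12) = 44*(-12) = -528)
F = -1063875169/3365296 (F = -63489/76484 + 166479/(-528) = -63489*1/76484 + 166479*(-1/528) = -63489/76484 - 55493/176 = -1063875169/3365296 ≈ -316.13)
(101461 + F) - 13255 = (101461 - 1063875169/3365296) - 13255 = 340382422287/3365296 - 13255 = 295775423807/3365296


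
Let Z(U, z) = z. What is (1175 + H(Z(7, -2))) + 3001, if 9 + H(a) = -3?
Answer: 4164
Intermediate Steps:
H(a) = -12 (H(a) = -9 - 3 = -12)
(1175 + H(Z(7, -2))) + 3001 = (1175 - 12) + 3001 = 1163 + 3001 = 4164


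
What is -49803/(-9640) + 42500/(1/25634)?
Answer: 10502249849803/9640 ≈ 1.0894e+9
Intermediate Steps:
-49803/(-9640) + 42500/(1/25634) = -49803*(-1/9640) + 42500/(1/25634) = 49803/9640 + 42500*25634 = 49803/9640 + 1089445000 = 10502249849803/9640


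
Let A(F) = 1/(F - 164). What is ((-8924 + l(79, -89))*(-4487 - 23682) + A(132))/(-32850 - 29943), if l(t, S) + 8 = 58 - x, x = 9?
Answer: -8007207263/2009376 ≈ -3984.9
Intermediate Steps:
A(F) = 1/(-164 + F)
l(t, S) = 41 (l(t, S) = -8 + (58 - 1*9) = -8 + (58 - 9) = -8 + 49 = 41)
((-8924 + l(79, -89))*(-4487 - 23682) + A(132))/(-32850 - 29943) = ((-8924 + 41)*(-4487 - 23682) + 1/(-164 + 132))/(-32850 - 29943) = (-8883*(-28169) + 1/(-32))/(-62793) = (250225227 - 1/32)*(-1/62793) = (8007207263/32)*(-1/62793) = -8007207263/2009376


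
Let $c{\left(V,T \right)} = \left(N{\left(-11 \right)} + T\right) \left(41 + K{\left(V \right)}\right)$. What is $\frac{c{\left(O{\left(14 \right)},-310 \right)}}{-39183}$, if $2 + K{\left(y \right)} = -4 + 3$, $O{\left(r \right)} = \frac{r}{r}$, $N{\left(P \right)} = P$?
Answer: $\frac{4066}{13061} \approx 0.31131$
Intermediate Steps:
$O{\left(r \right)} = 1$
$K{\left(y \right)} = -3$ ($K{\left(y \right)} = -2 + \left(-4 + 3\right) = -2 - 1 = -3$)
$c{\left(V,T \right)} = -418 + 38 T$ ($c{\left(V,T \right)} = \left(-11 + T\right) \left(41 - 3\right) = \left(-11 + T\right) 38 = -418 + 38 T$)
$\frac{c{\left(O{\left(14 \right)},-310 \right)}}{-39183} = \frac{-418 + 38 \left(-310\right)}{-39183} = \left(-418 - 11780\right) \left(- \frac{1}{39183}\right) = \left(-12198\right) \left(- \frac{1}{39183}\right) = \frac{4066}{13061}$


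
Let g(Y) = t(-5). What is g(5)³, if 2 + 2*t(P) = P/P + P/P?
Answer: 0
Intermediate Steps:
t(P) = 0 (t(P) = -1 + (P/P + P/P)/2 = -1 + (1 + 1)/2 = -1 + (½)*2 = -1 + 1 = 0)
g(Y) = 0
g(5)³ = 0³ = 0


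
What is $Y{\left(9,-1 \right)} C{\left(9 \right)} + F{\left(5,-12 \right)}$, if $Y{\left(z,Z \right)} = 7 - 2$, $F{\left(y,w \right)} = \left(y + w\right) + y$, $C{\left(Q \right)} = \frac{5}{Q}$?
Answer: $\frac{7}{9} \approx 0.77778$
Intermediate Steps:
$F{\left(y,w \right)} = w + 2 y$ ($F{\left(y,w \right)} = \left(w + y\right) + y = w + 2 y$)
$Y{\left(z,Z \right)} = 5$ ($Y{\left(z,Z \right)} = 7 - 2 = 5$)
$Y{\left(9,-1 \right)} C{\left(9 \right)} + F{\left(5,-12 \right)} = 5 \cdot \frac{5}{9} + \left(-12 + 2 \cdot 5\right) = 5 \cdot 5 \cdot \frac{1}{9} + \left(-12 + 10\right) = 5 \cdot \frac{5}{9} - 2 = \frac{25}{9} - 2 = \frac{7}{9}$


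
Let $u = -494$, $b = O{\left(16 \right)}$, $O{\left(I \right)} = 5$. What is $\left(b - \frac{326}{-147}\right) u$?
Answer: $- \frac{524134}{147} \approx -3565.5$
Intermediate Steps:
$b = 5$
$\left(b - \frac{326}{-147}\right) u = \left(5 - \frac{326}{-147}\right) \left(-494\right) = \left(5 - - \frac{326}{147}\right) \left(-494\right) = \left(5 + \frac{326}{147}\right) \left(-494\right) = \frac{1061}{147} \left(-494\right) = - \frac{524134}{147}$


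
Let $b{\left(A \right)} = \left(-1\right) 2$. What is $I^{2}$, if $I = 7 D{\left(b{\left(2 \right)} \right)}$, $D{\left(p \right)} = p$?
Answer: $196$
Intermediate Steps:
$b{\left(A \right)} = -2$
$I = -14$ ($I = 7 \left(-2\right) = -14$)
$I^{2} = \left(-14\right)^{2} = 196$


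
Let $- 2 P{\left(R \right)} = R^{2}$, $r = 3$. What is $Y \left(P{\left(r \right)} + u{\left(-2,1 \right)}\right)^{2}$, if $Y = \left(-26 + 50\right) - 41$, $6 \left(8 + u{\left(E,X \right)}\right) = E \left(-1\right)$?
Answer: $- \frac{90593}{36} \approx -2516.5$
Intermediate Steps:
$u{\left(E,X \right)} = -8 - \frac{E}{6}$ ($u{\left(E,X \right)} = -8 + \frac{E \left(-1\right)}{6} = -8 + \frac{\left(-1\right) E}{6} = -8 - \frac{E}{6}$)
$P{\left(R \right)} = - \frac{R^{2}}{2}$
$Y = -17$ ($Y = 24 - 41 = -17$)
$Y \left(P{\left(r \right)} + u{\left(-2,1 \right)}\right)^{2} = - 17 \left(- \frac{3^{2}}{2} - \frac{23}{3}\right)^{2} = - 17 \left(\left(- \frac{1}{2}\right) 9 + \left(-8 + \frac{1}{3}\right)\right)^{2} = - 17 \left(- \frac{9}{2} - \frac{23}{3}\right)^{2} = - 17 \left(- \frac{73}{6}\right)^{2} = \left(-17\right) \frac{5329}{36} = - \frac{90593}{36}$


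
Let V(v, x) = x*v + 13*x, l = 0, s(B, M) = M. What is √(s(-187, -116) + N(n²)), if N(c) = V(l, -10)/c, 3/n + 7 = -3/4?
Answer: I*√141634/12 ≈ 31.362*I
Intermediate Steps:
n = -12/31 (n = 3/(-7 - 3/4) = 3/(-7 - 3*¼) = 3/(-7 - ¾) = 3/(-31/4) = 3*(-4/31) = -12/31 ≈ -0.38710)
V(v, x) = 13*x + v*x (V(v, x) = v*x + 13*x = 13*x + v*x)
N(c) = -130/c (N(c) = (-10*(13 + 0))/c = (-10*13)/c = -130/c)
√(s(-187, -116) + N(n²)) = √(-116 - 130/((-12/31)²)) = √(-116 - 130/144/961) = √(-116 - 130*961/144) = √(-116 - 62465/72) = √(-70817/72) = I*√141634/12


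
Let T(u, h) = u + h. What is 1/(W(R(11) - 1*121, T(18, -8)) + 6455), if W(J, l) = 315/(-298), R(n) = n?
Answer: 298/1923275 ≈ 0.00015494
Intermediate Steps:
T(u, h) = h + u
W(J, l) = -315/298 (W(J, l) = 315*(-1/298) = -315/298)
1/(W(R(11) - 1*121, T(18, -8)) + 6455) = 1/(-315/298 + 6455) = 1/(1923275/298) = 298/1923275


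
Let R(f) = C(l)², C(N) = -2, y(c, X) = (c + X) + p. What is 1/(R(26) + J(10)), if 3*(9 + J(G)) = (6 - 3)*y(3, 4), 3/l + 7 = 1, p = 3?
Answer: ⅕ ≈ 0.20000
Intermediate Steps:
l = -½ (l = 3/(-7 + 1) = 3/(-6) = 3*(-⅙) = -½ ≈ -0.50000)
y(c, X) = 3 + X + c (y(c, X) = (c + X) + 3 = (X + c) + 3 = 3 + X + c)
J(G) = 1 (J(G) = -9 + ((6 - 3)*(3 + 4 + 3))/3 = -9 + (3*10)/3 = -9 + (⅓)*30 = -9 + 10 = 1)
R(f) = 4 (R(f) = (-2)² = 4)
1/(R(26) + J(10)) = 1/(4 + 1) = 1/5 = ⅕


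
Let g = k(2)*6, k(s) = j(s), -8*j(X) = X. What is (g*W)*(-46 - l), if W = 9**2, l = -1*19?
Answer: 6561/2 ≈ 3280.5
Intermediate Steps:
j(X) = -X/8
k(s) = -s/8
g = -3/2 (g = -1/8*2*6 = -1/4*6 = -3/2 ≈ -1.5000)
l = -19
W = 81
(g*W)*(-46 - l) = (-3/2*81)*(-46 - 1*(-19)) = -243*(-46 + 19)/2 = -243/2*(-27) = 6561/2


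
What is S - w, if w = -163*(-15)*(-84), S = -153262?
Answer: 52118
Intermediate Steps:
w = -205380 (w = 2445*(-84) = -205380)
S - w = -153262 - 1*(-205380) = -153262 + 205380 = 52118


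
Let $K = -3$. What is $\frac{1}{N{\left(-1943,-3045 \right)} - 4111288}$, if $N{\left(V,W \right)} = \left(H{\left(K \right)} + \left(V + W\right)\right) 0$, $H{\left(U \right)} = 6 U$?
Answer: $- \frac{1}{4111288} \approx -2.4323 \cdot 10^{-7}$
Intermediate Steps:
$N{\left(V,W \right)} = 0$ ($N{\left(V,W \right)} = \left(6 \left(-3\right) + \left(V + W\right)\right) 0 = \left(-18 + \left(V + W\right)\right) 0 = \left(-18 + V + W\right) 0 = 0$)
$\frac{1}{N{\left(-1943,-3045 \right)} - 4111288} = \frac{1}{0 - 4111288} = \frac{1}{-4111288} = - \frac{1}{4111288}$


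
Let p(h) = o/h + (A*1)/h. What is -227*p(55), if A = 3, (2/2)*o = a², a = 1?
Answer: -908/55 ≈ -16.509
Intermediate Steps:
o = 1 (o = 1² = 1)
p(h) = 4/h (p(h) = 1/h + (3*1)/h = 1/h + 3/h = 4/h)
-227*p(55) = -908/55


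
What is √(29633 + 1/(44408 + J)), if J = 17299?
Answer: 2*√28208792467281/61707 ≈ 172.14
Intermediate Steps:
√(29633 + 1/(44408 + J)) = √(29633 + 1/(44408 + 17299)) = √(29633 + 1/61707) = √(1828563532/61707) = 2*√28208792467281/61707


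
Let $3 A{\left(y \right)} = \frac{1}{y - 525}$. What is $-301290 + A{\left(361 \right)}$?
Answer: $- \frac{148234681}{492} \approx -3.0129 \cdot 10^{5}$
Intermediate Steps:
$A{\left(y \right)} = \frac{1}{3 \left(-525 + y\right)}$ ($A{\left(y \right)} = \frac{1}{3 \left(y - 525\right)} = \frac{1}{3 \left(-525 + y\right)}$)
$-301290 + A{\left(361 \right)} = -301290 + \frac{1}{3 \left(-525 + 361\right)} = -301290 + \frac{1}{3 \left(-164\right)} = -301290 + \frac{1}{3} \left(- \frac{1}{164}\right) = -301290 - \frac{1}{492} = - \frac{148234681}{492}$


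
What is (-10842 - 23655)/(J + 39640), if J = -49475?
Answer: 34497/9835 ≈ 3.5076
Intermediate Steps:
(-10842 - 23655)/(J + 39640) = (-10842 - 23655)/(-49475 + 39640) = -34497/(-9835) = -34497*(-1/9835) = 34497/9835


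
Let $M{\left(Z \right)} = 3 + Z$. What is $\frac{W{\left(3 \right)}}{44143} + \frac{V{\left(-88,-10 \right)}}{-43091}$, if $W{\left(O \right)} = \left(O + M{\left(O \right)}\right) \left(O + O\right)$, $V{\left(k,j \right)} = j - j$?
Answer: $\frac{54}{44143} \approx 0.0012233$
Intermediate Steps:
$V{\left(k,j \right)} = 0$
$W{\left(O \right)} = 2 O \left(3 + 2 O\right)$ ($W{\left(O \right)} = \left(O + \left(3 + O\right)\right) \left(O + O\right) = \left(3 + 2 O\right) 2 O = 2 O \left(3 + 2 O\right)$)
$\frac{W{\left(3 \right)}}{44143} + \frac{V{\left(-88,-10 \right)}}{-43091} = \frac{2 \cdot 3 \left(3 + 2 \cdot 3\right)}{44143} + \frac{0}{-43091} = 2 \cdot 3 \left(3 + 6\right) \frac{1}{44143} + 0 \left(- \frac{1}{43091}\right) = 2 \cdot 3 \cdot 9 \cdot \frac{1}{44143} + 0 = 54 \cdot \frac{1}{44143} + 0 = \frac{54}{44143} + 0 = \frac{54}{44143}$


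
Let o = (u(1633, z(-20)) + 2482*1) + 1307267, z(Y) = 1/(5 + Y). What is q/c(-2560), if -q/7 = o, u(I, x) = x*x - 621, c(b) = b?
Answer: 2061876607/576000 ≈ 3579.6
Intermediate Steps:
u(I, x) = -621 + x² (u(I, x) = x² - 621 = -621 + x²)
o = 294553801/225 (o = ((-621 + (1/(5 - 20))²) + 2482*1) + 1307267 = ((-621 + (1/(-15))²) + 2482) + 1307267 = ((-621 + (-1/15)²) + 2482) + 1307267 = ((-621 + 1/225) + 2482) + 1307267 = (-139724/225 + 2482) + 1307267 = 418726/225 + 1307267 = 294553801/225 ≈ 1.3091e+6)
q = -2061876607/225 (q = -7*294553801/225 = -2061876607/225 ≈ -9.1639e+6)
q/c(-2560) = -2061876607/225/(-2560) = -2061876607/225*(-1/2560) = 2061876607/576000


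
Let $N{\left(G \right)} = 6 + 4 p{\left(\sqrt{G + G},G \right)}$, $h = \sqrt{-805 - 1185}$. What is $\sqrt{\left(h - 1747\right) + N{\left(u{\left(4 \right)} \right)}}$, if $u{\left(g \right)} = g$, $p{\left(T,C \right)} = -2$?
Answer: $\sqrt{-1749 + i \sqrt{1990}} \approx 0.5333 + 41.824 i$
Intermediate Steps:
$h = i \sqrt{1990}$ ($h = \sqrt{-1990} = i \sqrt{1990} \approx 44.609 i$)
$N{\left(G \right)} = -2$ ($N{\left(G \right)} = 6 + 4 \left(-2\right) = 6 - 8 = -2$)
$\sqrt{\left(h - 1747\right) + N{\left(u{\left(4 \right)} \right)}} = \sqrt{\left(i \sqrt{1990} - 1747\right) - 2} = \sqrt{\left(-1747 + i \sqrt{1990}\right) - 2} = \sqrt{-1749 + i \sqrt{1990}}$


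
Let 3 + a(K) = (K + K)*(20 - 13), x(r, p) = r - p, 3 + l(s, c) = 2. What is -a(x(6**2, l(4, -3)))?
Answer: -515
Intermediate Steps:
l(s, c) = -1 (l(s, c) = -3 + 2 = -1)
a(K) = -3 + 14*K (a(K) = -3 + (K + K)*(20 - 13) = -3 + (2*K)*7 = -3 + 14*K)
-a(x(6**2, l(4, -3))) = -(-3 + 14*(6**2 - 1*(-1))) = -(-3 + 14*(36 + 1)) = -(-3 + 14*37) = -(-3 + 518) = -1*515 = -515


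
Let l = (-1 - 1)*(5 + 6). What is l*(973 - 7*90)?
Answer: -7546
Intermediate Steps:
l = -22 (l = -2*11 = -22)
l*(973 - 7*90) = -22*(973 - 7*90) = -22*(973 - 630) = -22*343 = -7546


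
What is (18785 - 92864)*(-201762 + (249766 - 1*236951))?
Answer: 13997004813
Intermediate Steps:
(18785 - 92864)*(-201762 + (249766 - 1*236951)) = -74079*(-201762 + (249766 - 236951)) = -74079*(-201762 + 12815) = -74079*(-188947) = 13997004813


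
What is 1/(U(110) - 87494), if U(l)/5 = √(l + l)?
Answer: -3977/347963388 - 5*√55/3827597268 ≈ -1.1439e-5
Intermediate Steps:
U(l) = 5*√2*√l (U(l) = 5*√(l + l) = 5*√(2*l) = 5*(√2*√l) = 5*√2*√l)
1/(U(110) - 87494) = 1/(5*√2*√110 - 87494) = 1/(10*√55 - 87494) = 1/(-87494 + 10*√55)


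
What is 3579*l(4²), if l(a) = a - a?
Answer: 0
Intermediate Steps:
l(a) = 0
3579*l(4²) = 3579*0 = 0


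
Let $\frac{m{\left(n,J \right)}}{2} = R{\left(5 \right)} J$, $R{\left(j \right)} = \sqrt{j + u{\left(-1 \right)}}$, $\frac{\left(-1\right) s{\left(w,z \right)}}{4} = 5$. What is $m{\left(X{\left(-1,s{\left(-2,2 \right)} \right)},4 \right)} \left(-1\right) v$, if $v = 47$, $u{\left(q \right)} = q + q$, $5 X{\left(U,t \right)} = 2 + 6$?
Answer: $- 376 \sqrt{3} \approx -651.25$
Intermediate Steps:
$s{\left(w,z \right)} = -20$ ($s{\left(w,z \right)} = \left(-4\right) 5 = -20$)
$X{\left(U,t \right)} = \frac{8}{5}$ ($X{\left(U,t \right)} = \frac{2 + 6}{5} = \frac{1}{5} \cdot 8 = \frac{8}{5}$)
$u{\left(q \right)} = 2 q$
$R{\left(j \right)} = \sqrt{-2 + j}$ ($R{\left(j \right)} = \sqrt{j + 2 \left(-1\right)} = \sqrt{j - 2} = \sqrt{-2 + j}$)
$m{\left(n,J \right)} = 2 J \sqrt{3}$ ($m{\left(n,J \right)} = 2 \sqrt{-2 + 5} J = 2 \sqrt{3} J = 2 J \sqrt{3}$)
$m{\left(X{\left(-1,s{\left(-2,2 \right)} \right)},4 \right)} \left(-1\right) v = 2 \cdot 4 \sqrt{3} \left(-1\right) 47 = 8 \sqrt{3} \left(-1\right) 47 = - 8 \sqrt{3} \cdot 47 = - 376 \sqrt{3}$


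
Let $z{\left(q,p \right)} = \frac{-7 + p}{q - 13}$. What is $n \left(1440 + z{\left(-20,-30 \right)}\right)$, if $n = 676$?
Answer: $\frac{32148532}{33} \approx 9.742 \cdot 10^{5}$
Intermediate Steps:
$z{\left(q,p \right)} = \frac{-7 + p}{-13 + q}$
$n \left(1440 + z{\left(-20,-30 \right)}\right) = 676 \left(1440 + \frac{-7 - 30}{-13 - 20}\right) = 676 \left(1440 + \frac{1}{-33} \left(-37\right)\right) = 676 \left(1440 - - \frac{37}{33}\right) = 676 \left(1440 + \frac{37}{33}\right) = 676 \cdot \frac{47557}{33} = \frac{32148532}{33}$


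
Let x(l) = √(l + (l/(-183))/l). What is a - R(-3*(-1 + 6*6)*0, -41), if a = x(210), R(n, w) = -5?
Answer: 5 + √7032507/183 ≈ 19.491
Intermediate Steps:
x(l) = √(-1/183 + l) (x(l) = √(l + (l*(-1/183))/l) = √(l + (-l/183)/l) = √(l - 1/183) = √(-1/183 + l))
a = √7032507/183 (a = √(-183 + 33489*210)/183 = √(-183 + 7032690)/183 = √7032507/183 ≈ 14.491)
a - R(-3*(-1 + 6*6)*0, -41) = √7032507/183 - 1*(-5) = √7032507/183 + 5 = 5 + √7032507/183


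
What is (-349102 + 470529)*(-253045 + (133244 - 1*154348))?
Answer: -33289090623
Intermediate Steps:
(-349102 + 470529)*(-253045 + (133244 - 1*154348)) = 121427*(-253045 + (133244 - 154348)) = 121427*(-253045 - 21104) = 121427*(-274149) = -33289090623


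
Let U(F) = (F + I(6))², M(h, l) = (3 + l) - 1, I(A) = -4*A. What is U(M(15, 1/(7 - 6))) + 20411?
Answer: 20852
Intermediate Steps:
M(h, l) = 2 + l
U(F) = (-24 + F)² (U(F) = (F - 4*6)² = (F - 24)² = (-24 + F)²)
U(M(15, 1/(7 - 6))) + 20411 = (-24 + (2 + 1/(7 - 6)))² + 20411 = (-24 + (2 + 1/1))² + 20411 = (-24 + (2 + 1))² + 20411 = (-24 + 3)² + 20411 = (-21)² + 20411 = 441 + 20411 = 20852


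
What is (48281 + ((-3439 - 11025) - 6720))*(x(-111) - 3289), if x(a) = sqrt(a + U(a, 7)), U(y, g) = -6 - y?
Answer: -89122033 + 27097*I*sqrt(6) ≈ -8.9122e+7 + 66374.0*I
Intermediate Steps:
x(a) = I*sqrt(6) (x(a) = sqrt(a + (-6 - a)) = sqrt(-6) = I*sqrt(6))
(48281 + ((-3439 - 11025) - 6720))*(x(-111) - 3289) = (48281 + ((-3439 - 11025) - 6720))*(I*sqrt(6) - 3289) = (48281 + (-14464 - 6720))*(-3289 + I*sqrt(6)) = (48281 - 21184)*(-3289 + I*sqrt(6)) = 27097*(-3289 + I*sqrt(6)) = -89122033 + 27097*I*sqrt(6)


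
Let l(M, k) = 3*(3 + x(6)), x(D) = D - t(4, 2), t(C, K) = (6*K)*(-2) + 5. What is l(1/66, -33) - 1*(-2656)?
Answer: 2740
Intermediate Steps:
t(C, K) = 5 - 12*K (t(C, K) = -12*K + 5 = 5 - 12*K)
x(D) = 19 + D (x(D) = D - (5 - 12*2) = D - (5 - 24) = D - 1*(-19) = D + 19 = 19 + D)
l(M, k) = 84 (l(M, k) = 3*(3 + (19 + 6)) = 3*(3 + 25) = 3*28 = 84)
l(1/66, -33) - 1*(-2656) = 84 - 1*(-2656) = 84 + 2656 = 2740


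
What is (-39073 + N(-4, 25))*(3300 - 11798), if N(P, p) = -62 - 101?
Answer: 333427528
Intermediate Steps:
N(P, p) = -163
(-39073 + N(-4, 25))*(3300 - 11798) = (-39073 - 163)*(3300 - 11798) = -39236*(-8498) = 333427528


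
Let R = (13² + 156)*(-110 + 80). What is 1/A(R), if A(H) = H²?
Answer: 1/95062500 ≈ 1.0519e-8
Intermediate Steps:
R = -9750 (R = (169 + 156)*(-30) = 325*(-30) = -9750)
1/A(R) = 1/((-9750)²) = 1/95062500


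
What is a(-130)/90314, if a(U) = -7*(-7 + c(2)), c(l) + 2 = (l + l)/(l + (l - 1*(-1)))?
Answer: 41/64510 ≈ 0.00063556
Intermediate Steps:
c(l) = -2 + 2*l/(1 + 2*l) (c(l) = -2 + (l + l)/(l + (l - 1*(-1))) = -2 + (2*l)/(l + (l + 1)) = -2 + (2*l)/(l + (1 + l)) = -2 + (2*l)/(1 + 2*l) = -2 + 2*l/(1 + 2*l))
a(U) = 287/5 (a(U) = -7*(-7 + 2*(-1 - 1*2)/(1 + 2*2)) = -7*(-7 + 2*(-1 - 2)/(1 + 4)) = -7*(-7 + 2*(-3)/5) = -7*(-7 + 2*(⅕)*(-3)) = -7*(-7 - 6/5) = -7*(-41/5) = 287/5)
a(-130)/90314 = (287/5)/90314 = (287/5)*(1/90314) = 41/64510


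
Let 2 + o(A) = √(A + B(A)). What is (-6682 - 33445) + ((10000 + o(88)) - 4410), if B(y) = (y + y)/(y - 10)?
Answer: -34539 + 8*√2145/39 ≈ -34530.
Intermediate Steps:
B(y) = 2*y/(-10 + y) (B(y) = (2*y)/(-10 + y) = 2*y/(-10 + y))
o(A) = -2 + √(A + 2*A/(-10 + A))
(-6682 - 33445) + ((10000 + o(88)) - 4410) = (-6682 - 33445) + ((10000 + (-2 + √(88*(-8 + 88)/(-10 + 88)))) - 4410) = -40127 + ((10000 + (-2 + √(88*80/78))) - 4410) = -40127 + ((10000 + (-2 + √(88*(1/78)*80))) - 4410) = -40127 + ((10000 + (-2 + √(3520/39))) - 4410) = -40127 + ((10000 + (-2 + 8*√2145/39)) - 4410) = -40127 + ((9998 + 8*√2145/39) - 4410) = -40127 + (5588 + 8*√2145/39) = -34539 + 8*√2145/39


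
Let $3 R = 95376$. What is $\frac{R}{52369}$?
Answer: $\frac{31792}{52369} \approx 0.60708$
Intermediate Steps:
$R = 31792$ ($R = \frac{1}{3} \cdot 95376 = 31792$)
$\frac{R}{52369} = \frac{31792}{52369}$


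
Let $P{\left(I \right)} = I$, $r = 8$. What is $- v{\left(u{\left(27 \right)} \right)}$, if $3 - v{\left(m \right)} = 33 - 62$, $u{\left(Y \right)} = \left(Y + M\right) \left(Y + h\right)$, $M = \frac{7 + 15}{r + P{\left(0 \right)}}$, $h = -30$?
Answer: $-32$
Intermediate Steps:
$M = \frac{11}{4}$ ($M = \frac{7 + 15}{8 + 0} = \frac{22}{8} = 22 \cdot \frac{1}{8} = \frac{11}{4} \approx 2.75$)
$u{\left(Y \right)} = \left(-30 + Y\right) \left(\frac{11}{4} + Y\right)$ ($u{\left(Y \right)} = \left(Y + \frac{11}{4}\right) \left(Y - 30\right) = \left(\frac{11}{4} + Y\right) \left(-30 + Y\right) = \left(-30 + Y\right) \left(\frac{11}{4} + Y\right)$)
$v{\left(m \right)} = 32$ ($v{\left(m \right)} = 3 - \left(33 - 62\right) = 3 - -29 = 3 + 29 = 32$)
$- v{\left(u{\left(27 \right)} \right)} = \left(-1\right) 32 = -32$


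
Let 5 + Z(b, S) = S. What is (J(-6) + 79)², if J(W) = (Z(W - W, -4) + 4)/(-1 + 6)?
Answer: 6084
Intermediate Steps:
Z(b, S) = -5 + S
J(W) = -1 (J(W) = ((-5 - 4) + 4)/(-1 + 6) = (-9 + 4)/5 = -5*⅕ = -1)
(J(-6) + 79)² = (-1 + 79)² = 78² = 6084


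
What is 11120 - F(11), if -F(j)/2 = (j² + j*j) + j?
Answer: 11626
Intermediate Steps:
F(j) = -4*j² - 2*j (F(j) = -2*((j² + j*j) + j) = -2*((j² + j²) + j) = -2*(2*j² + j) = -2*(j + 2*j²) = -4*j² - 2*j)
11120 - F(11) = 11120 - (-2)*11*(1 + 2*11) = 11120 - (-2)*11*(1 + 22) = 11120 - (-2)*11*23 = 11120 - 1*(-506) = 11120 + 506 = 11626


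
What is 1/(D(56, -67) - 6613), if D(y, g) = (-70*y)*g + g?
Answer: 1/255960 ≈ 3.9069e-6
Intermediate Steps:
D(y, g) = g - 70*g*y (D(y, g) = -70*g*y + g = g - 70*g*y)
1/(D(56, -67) - 6613) = 1/(-67*(1 - 70*56) - 6613) = 1/(-67*(1 - 3920) - 6613) = 1/(-67*(-3919) - 6613) = 1/(262573 - 6613) = 1/255960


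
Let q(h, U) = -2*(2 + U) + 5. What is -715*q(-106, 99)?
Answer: 140855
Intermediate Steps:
q(h, U) = 1 - 2*U (q(h, U) = (-4 - 2*U) + 5 = 1 - 2*U)
-715*q(-106, 99) = -715*(1 - 2*99) = -715*(1 - 198) = -715*(-197) = 140855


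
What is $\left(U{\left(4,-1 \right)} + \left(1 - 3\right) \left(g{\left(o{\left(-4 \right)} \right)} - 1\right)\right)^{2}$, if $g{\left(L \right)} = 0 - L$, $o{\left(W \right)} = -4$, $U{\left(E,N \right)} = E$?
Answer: $4$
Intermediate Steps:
$g{\left(L \right)} = - L$
$\left(U{\left(4,-1 \right)} + \left(1 - 3\right) \left(g{\left(o{\left(-4 \right)} \right)} - 1\right)\right)^{2} = \left(4 + \left(1 - 3\right) \left(\left(-1\right) \left(-4\right) - 1\right)\right)^{2} = \left(4 - 2 \left(4 - 1\right)\right)^{2} = \left(4 - 6\right)^{2} = \left(-2\right)^{2} = 4$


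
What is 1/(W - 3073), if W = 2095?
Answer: -1/978 ≈ -0.0010225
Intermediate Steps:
1/(W - 3073) = 1/(2095 - 3073) = 1/(-978) = -1/978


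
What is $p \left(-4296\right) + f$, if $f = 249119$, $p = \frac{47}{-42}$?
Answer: $\frac{1777485}{7} \approx 2.5393 \cdot 10^{5}$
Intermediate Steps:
$p = - \frac{47}{42}$ ($p = 47 \left(- \frac{1}{42}\right) = - \frac{47}{42} \approx -1.119$)
$p \left(-4296\right) + f = \left(- \frac{47}{42}\right) \left(-4296\right) + 249119 = \frac{33652}{7} + 249119 = \frac{1777485}{7}$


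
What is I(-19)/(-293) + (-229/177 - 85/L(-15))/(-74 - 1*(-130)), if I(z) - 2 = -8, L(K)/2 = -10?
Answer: 121591/1659552 ≈ 0.073267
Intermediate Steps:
L(K) = -20 (L(K) = 2*(-10) = -20)
I(z) = -6 (I(z) = 2 - 8 = -6)
I(-19)/(-293) + (-229/177 - 85/L(-15))/(-74 - 1*(-130)) = -6/(-293) + (-229/177 - 85/(-20))/(-74 - 1*(-130)) = -6*(-1/293) + (-229*1/177 - 85*(-1/20))/(-74 + 130) = 6/293 + (-229/177 + 17/4)/56 = 6/293 + (2093/708)*(1/56) = 6/293 + 299/5664 = 121591/1659552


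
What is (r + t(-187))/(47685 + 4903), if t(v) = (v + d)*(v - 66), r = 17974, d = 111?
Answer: 18601/26294 ≈ 0.70742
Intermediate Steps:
t(v) = (-66 + v)*(111 + v) (t(v) = (v + 111)*(v - 66) = (111 + v)*(-66 + v) = (-66 + v)*(111 + v))
(r + t(-187))/(47685 + 4903) = (17974 + (-7326 + (-187)**2 + 45*(-187)))/(47685 + 4903) = (17974 + (-7326 + 34969 - 8415))/52588 = (17974 + 19228)*(1/52588) = 37202*(1/52588) = 18601/26294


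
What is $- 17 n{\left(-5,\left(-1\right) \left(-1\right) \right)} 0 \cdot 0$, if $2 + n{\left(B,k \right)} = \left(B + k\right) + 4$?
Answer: $0$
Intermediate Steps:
$n{\left(B,k \right)} = 2 + B + k$ ($n{\left(B,k \right)} = -2 + \left(\left(B + k\right) + 4\right) = -2 + \left(4 + B + k\right) = 2 + B + k$)
$- 17 n{\left(-5,\left(-1\right) \left(-1\right) \right)} 0 \cdot 0 = - 17 \left(2 - 5 - -1\right) 0 \cdot 0 = - 17 \left(2 - 5 + 1\right) 0 \cdot 0 = - 17 \left(\left(-2\right) 0\right) 0 = \left(-17\right) 0 \cdot 0 = 0 \cdot 0 = 0$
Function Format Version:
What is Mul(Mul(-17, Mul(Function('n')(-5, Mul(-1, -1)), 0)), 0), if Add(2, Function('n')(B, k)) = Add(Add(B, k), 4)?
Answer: 0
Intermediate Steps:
Function('n')(B, k) = Add(2, B, k) (Function('n')(B, k) = Add(-2, Add(Add(B, k), 4)) = Add(-2, Add(4, B, k)) = Add(2, B, k))
Mul(Mul(-17, Mul(Function('n')(-5, Mul(-1, -1)), 0)), 0) = Mul(Mul(-17, Mul(Add(2, -5, Mul(-1, -1)), 0)), 0) = Mul(Mul(-17, Mul(Add(2, -5, 1), 0)), 0) = Mul(Mul(-17, Mul(-2, 0)), 0) = Mul(Mul(-17, 0), 0) = Mul(0, 0) = 0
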